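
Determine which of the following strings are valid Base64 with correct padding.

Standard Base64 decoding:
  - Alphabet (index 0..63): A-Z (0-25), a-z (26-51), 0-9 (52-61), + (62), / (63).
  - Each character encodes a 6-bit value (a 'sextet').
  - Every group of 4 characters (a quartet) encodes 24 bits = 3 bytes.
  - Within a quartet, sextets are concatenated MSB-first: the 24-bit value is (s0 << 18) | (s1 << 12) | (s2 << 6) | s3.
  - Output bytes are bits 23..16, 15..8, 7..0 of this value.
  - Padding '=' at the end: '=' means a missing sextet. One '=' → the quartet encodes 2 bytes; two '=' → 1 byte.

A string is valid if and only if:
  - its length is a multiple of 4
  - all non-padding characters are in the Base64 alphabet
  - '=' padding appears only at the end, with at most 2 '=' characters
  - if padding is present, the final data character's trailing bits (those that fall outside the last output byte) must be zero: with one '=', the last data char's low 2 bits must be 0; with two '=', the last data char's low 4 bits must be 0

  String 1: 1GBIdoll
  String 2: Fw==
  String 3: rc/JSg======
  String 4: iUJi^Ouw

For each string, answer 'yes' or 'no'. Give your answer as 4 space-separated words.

Answer: yes yes no no

Derivation:
String 1: '1GBIdoll' → valid
String 2: 'Fw==' → valid
String 3: 'rc/JSg======' → invalid (6 pad chars (max 2))
String 4: 'iUJi^Ouw' → invalid (bad char(s): ['^'])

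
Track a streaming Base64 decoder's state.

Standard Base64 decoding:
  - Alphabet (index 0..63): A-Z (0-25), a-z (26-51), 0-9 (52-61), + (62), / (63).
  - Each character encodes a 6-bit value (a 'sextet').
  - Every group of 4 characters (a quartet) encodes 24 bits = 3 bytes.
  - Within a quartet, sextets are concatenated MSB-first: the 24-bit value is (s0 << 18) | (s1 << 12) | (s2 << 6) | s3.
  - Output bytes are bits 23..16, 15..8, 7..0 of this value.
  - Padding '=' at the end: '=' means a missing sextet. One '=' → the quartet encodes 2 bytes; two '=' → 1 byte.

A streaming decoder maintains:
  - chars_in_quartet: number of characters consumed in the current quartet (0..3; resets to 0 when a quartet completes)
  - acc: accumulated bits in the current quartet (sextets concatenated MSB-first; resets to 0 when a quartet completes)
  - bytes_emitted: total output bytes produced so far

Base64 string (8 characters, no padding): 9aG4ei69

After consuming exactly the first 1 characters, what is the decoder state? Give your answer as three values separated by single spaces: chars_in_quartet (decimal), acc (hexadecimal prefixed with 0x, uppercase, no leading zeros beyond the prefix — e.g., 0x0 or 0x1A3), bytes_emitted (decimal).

Answer: 1 0x3D 0

Derivation:
After char 0 ('9'=61): chars_in_quartet=1 acc=0x3D bytes_emitted=0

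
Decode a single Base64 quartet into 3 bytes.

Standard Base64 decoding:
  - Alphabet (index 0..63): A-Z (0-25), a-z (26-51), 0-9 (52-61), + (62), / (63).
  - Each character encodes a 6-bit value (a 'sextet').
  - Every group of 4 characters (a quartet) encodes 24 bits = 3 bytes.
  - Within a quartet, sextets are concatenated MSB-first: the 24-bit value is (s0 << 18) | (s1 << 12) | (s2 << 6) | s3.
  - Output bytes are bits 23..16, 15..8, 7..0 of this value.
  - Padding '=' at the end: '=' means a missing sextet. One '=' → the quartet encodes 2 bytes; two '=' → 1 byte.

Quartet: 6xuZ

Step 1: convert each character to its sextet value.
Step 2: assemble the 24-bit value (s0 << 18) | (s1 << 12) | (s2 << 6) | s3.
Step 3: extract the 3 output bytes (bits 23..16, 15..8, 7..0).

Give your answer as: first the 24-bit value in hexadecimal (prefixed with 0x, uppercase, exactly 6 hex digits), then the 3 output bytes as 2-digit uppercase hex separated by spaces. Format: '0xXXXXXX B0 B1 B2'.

Answer: 0xEB1B99 EB 1B 99

Derivation:
Sextets: 6=58, x=49, u=46, Z=25
24-bit: (58<<18) | (49<<12) | (46<<6) | 25
      = 0xE80000 | 0x031000 | 0x000B80 | 0x000019
      = 0xEB1B99
Bytes: (v>>16)&0xFF=EB, (v>>8)&0xFF=1B, v&0xFF=99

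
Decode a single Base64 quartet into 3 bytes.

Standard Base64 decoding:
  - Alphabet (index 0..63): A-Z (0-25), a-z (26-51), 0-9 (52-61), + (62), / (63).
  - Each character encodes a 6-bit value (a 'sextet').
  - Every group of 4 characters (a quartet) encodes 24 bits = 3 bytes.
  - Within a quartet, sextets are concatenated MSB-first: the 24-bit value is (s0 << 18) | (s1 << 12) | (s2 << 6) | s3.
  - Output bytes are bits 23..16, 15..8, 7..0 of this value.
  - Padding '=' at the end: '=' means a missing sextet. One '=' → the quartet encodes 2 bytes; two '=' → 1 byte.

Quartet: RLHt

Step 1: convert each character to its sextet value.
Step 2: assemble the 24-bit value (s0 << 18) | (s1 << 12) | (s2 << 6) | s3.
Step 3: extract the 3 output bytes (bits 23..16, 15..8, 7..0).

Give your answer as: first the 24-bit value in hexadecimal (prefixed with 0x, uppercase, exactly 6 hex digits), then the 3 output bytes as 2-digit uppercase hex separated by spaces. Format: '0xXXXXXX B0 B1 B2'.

Sextets: R=17, L=11, H=7, t=45
24-bit: (17<<18) | (11<<12) | (7<<6) | 45
      = 0x440000 | 0x00B000 | 0x0001C0 | 0x00002D
      = 0x44B1ED
Bytes: (v>>16)&0xFF=44, (v>>8)&0xFF=B1, v&0xFF=ED

Answer: 0x44B1ED 44 B1 ED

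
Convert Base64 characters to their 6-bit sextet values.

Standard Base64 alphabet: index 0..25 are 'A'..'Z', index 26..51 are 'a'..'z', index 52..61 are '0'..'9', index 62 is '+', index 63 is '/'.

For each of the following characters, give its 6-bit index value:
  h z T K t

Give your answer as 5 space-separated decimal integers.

'h': a..z range, 26 + ord('h') − ord('a') = 33
'z': a..z range, 26 + ord('z') − ord('a') = 51
'T': A..Z range, ord('T') − ord('A') = 19
'K': A..Z range, ord('K') − ord('A') = 10
't': a..z range, 26 + ord('t') − ord('a') = 45

Answer: 33 51 19 10 45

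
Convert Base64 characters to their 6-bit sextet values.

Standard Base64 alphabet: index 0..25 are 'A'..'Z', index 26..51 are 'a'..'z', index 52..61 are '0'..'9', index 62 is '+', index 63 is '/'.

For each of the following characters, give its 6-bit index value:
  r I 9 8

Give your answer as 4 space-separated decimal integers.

'r': a..z range, 26 + ord('r') − ord('a') = 43
'I': A..Z range, ord('I') − ord('A') = 8
'9': 0..9 range, 52 + ord('9') − ord('0') = 61
'8': 0..9 range, 52 + ord('8') − ord('0') = 60

Answer: 43 8 61 60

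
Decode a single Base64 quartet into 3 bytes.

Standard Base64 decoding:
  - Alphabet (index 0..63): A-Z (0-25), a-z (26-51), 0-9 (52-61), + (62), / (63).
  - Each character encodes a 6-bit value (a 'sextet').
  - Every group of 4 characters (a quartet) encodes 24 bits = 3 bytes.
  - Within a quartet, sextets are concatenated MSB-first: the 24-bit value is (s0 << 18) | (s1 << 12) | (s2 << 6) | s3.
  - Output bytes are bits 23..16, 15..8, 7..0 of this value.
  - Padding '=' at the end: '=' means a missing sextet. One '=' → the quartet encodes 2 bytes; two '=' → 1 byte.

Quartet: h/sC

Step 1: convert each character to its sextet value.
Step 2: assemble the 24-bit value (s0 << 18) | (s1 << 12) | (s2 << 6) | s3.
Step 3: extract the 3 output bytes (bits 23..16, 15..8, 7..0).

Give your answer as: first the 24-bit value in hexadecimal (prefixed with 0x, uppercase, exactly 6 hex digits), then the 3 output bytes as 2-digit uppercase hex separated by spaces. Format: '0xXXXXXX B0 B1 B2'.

Sextets: h=33, /=63, s=44, C=2
24-bit: (33<<18) | (63<<12) | (44<<6) | 2
      = 0x840000 | 0x03F000 | 0x000B00 | 0x000002
      = 0x87FB02
Bytes: (v>>16)&0xFF=87, (v>>8)&0xFF=FB, v&0xFF=02

Answer: 0x87FB02 87 FB 02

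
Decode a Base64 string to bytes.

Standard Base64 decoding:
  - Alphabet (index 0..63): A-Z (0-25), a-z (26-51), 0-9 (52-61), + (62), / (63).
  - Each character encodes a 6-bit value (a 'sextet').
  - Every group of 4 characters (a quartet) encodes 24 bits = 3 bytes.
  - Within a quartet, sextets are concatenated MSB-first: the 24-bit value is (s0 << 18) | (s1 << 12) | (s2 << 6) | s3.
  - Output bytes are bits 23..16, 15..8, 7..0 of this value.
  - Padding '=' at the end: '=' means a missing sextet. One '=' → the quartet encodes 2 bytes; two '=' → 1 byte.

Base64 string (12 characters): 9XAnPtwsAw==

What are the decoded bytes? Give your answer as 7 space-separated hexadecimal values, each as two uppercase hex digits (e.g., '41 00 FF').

Answer: F5 70 27 3E DC 2C 03

Derivation:
After char 0 ('9'=61): chars_in_quartet=1 acc=0x3D bytes_emitted=0
After char 1 ('X'=23): chars_in_quartet=2 acc=0xF57 bytes_emitted=0
After char 2 ('A'=0): chars_in_quartet=3 acc=0x3D5C0 bytes_emitted=0
After char 3 ('n'=39): chars_in_quartet=4 acc=0xF57027 -> emit F5 70 27, reset; bytes_emitted=3
After char 4 ('P'=15): chars_in_quartet=1 acc=0xF bytes_emitted=3
After char 5 ('t'=45): chars_in_quartet=2 acc=0x3ED bytes_emitted=3
After char 6 ('w'=48): chars_in_quartet=3 acc=0xFB70 bytes_emitted=3
After char 7 ('s'=44): chars_in_quartet=4 acc=0x3EDC2C -> emit 3E DC 2C, reset; bytes_emitted=6
After char 8 ('A'=0): chars_in_quartet=1 acc=0x0 bytes_emitted=6
After char 9 ('w'=48): chars_in_quartet=2 acc=0x30 bytes_emitted=6
Padding '==': partial quartet acc=0x30 -> emit 03; bytes_emitted=7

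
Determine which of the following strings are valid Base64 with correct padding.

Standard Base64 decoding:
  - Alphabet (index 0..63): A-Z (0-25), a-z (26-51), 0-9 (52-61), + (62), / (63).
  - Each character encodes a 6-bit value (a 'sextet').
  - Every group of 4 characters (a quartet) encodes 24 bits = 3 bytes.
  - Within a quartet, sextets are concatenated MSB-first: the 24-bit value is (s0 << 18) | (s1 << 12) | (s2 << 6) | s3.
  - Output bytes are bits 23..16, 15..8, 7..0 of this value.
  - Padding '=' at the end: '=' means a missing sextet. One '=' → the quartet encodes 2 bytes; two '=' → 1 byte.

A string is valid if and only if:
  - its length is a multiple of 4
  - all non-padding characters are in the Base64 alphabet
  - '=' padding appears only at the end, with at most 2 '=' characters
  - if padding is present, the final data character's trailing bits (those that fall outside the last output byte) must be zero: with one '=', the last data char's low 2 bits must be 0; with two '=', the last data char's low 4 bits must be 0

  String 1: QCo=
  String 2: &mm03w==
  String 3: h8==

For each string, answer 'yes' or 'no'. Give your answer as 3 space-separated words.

Answer: yes no no

Derivation:
String 1: 'QCo=' → valid
String 2: '&mm03w==' → invalid (bad char(s): ['&'])
String 3: 'h8==' → invalid (bad trailing bits)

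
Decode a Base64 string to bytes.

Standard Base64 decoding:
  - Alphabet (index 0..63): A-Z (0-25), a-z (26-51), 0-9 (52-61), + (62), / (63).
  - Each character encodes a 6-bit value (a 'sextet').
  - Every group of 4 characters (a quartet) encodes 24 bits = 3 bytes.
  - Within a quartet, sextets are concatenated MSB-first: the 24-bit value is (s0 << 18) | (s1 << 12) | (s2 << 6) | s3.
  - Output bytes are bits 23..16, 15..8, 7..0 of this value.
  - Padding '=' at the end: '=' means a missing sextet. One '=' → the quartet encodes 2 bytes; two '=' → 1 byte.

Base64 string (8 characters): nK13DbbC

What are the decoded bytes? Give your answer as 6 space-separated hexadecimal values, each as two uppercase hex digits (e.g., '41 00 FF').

Answer: 9C AD 77 0D B6 C2

Derivation:
After char 0 ('n'=39): chars_in_quartet=1 acc=0x27 bytes_emitted=0
After char 1 ('K'=10): chars_in_quartet=2 acc=0x9CA bytes_emitted=0
After char 2 ('1'=53): chars_in_quartet=3 acc=0x272B5 bytes_emitted=0
After char 3 ('3'=55): chars_in_quartet=4 acc=0x9CAD77 -> emit 9C AD 77, reset; bytes_emitted=3
After char 4 ('D'=3): chars_in_quartet=1 acc=0x3 bytes_emitted=3
After char 5 ('b'=27): chars_in_quartet=2 acc=0xDB bytes_emitted=3
After char 6 ('b'=27): chars_in_quartet=3 acc=0x36DB bytes_emitted=3
After char 7 ('C'=2): chars_in_quartet=4 acc=0xDB6C2 -> emit 0D B6 C2, reset; bytes_emitted=6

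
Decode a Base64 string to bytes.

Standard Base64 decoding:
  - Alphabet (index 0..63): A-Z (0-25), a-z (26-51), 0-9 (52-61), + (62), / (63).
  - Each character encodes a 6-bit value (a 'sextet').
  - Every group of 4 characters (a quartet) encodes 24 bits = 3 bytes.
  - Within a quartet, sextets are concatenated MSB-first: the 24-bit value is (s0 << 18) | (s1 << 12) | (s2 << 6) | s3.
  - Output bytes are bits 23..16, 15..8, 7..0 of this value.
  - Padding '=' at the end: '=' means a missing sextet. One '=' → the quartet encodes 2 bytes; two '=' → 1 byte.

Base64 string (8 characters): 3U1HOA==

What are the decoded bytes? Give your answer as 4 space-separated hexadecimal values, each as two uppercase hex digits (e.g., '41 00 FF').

Answer: DD 4D 47 38

Derivation:
After char 0 ('3'=55): chars_in_quartet=1 acc=0x37 bytes_emitted=0
After char 1 ('U'=20): chars_in_quartet=2 acc=0xDD4 bytes_emitted=0
After char 2 ('1'=53): chars_in_quartet=3 acc=0x37535 bytes_emitted=0
After char 3 ('H'=7): chars_in_quartet=4 acc=0xDD4D47 -> emit DD 4D 47, reset; bytes_emitted=3
After char 4 ('O'=14): chars_in_quartet=1 acc=0xE bytes_emitted=3
After char 5 ('A'=0): chars_in_quartet=2 acc=0x380 bytes_emitted=3
Padding '==': partial quartet acc=0x380 -> emit 38; bytes_emitted=4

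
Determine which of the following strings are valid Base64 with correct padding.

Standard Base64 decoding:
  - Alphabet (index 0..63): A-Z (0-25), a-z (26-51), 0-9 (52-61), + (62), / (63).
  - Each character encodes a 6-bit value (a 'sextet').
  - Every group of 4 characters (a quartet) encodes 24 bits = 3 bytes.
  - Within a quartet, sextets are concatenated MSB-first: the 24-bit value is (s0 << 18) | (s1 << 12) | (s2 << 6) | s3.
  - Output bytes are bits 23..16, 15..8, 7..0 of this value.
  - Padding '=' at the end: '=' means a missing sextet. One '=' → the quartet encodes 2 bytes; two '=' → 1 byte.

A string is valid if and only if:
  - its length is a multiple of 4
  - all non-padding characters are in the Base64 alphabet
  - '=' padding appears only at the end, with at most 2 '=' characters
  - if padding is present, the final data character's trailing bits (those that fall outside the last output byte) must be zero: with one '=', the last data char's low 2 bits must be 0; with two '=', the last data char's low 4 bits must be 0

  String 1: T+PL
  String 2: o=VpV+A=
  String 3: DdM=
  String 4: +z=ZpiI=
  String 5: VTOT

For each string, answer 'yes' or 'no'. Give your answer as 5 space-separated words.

Answer: yes no yes no yes

Derivation:
String 1: 'T+PL' → valid
String 2: 'o=VpV+A=' → invalid (bad char(s): ['=']; '=' in middle)
String 3: 'DdM=' → valid
String 4: '+z=ZpiI=' → invalid (bad char(s): ['=']; '=' in middle)
String 5: 'VTOT' → valid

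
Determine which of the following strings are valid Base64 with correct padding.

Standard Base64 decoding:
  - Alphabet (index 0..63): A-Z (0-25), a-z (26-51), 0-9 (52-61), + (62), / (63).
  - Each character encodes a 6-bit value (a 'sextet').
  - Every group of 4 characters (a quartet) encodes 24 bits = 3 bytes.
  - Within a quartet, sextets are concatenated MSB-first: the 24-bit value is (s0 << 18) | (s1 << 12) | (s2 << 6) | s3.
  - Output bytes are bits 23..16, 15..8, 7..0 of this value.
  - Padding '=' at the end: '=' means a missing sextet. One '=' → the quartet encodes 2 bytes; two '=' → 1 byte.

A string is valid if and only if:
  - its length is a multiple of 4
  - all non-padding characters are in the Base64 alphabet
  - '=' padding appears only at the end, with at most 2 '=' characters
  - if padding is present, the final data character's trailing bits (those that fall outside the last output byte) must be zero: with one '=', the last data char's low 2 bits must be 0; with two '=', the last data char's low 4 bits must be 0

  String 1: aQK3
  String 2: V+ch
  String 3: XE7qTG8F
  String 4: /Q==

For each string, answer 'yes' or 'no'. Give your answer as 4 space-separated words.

Answer: yes yes yes yes

Derivation:
String 1: 'aQK3' → valid
String 2: 'V+ch' → valid
String 3: 'XE7qTG8F' → valid
String 4: '/Q==' → valid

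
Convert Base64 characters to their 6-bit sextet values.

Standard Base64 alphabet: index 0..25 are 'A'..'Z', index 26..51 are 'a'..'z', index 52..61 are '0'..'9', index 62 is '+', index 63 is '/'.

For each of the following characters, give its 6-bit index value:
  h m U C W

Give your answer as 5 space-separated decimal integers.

'h': a..z range, 26 + ord('h') − ord('a') = 33
'm': a..z range, 26 + ord('m') − ord('a') = 38
'U': A..Z range, ord('U') − ord('A') = 20
'C': A..Z range, ord('C') − ord('A') = 2
'W': A..Z range, ord('W') − ord('A') = 22

Answer: 33 38 20 2 22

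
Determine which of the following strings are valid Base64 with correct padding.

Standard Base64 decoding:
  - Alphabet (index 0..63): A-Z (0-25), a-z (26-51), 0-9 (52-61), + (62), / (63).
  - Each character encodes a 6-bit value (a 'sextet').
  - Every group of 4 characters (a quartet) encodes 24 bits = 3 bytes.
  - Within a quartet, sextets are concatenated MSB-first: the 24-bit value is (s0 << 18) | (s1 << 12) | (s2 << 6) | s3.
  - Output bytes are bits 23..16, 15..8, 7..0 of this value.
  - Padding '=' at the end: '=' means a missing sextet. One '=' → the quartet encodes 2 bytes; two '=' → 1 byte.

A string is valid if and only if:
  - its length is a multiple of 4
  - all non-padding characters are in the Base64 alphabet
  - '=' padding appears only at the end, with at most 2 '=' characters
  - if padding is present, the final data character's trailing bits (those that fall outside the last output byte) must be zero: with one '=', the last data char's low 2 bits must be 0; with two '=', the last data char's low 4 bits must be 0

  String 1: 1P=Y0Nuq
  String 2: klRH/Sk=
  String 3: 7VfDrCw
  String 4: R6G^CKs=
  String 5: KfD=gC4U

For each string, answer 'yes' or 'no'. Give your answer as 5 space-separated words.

String 1: '1P=Y0Nuq' → invalid (bad char(s): ['=']; '=' in middle)
String 2: 'klRH/Sk=' → valid
String 3: '7VfDrCw' → invalid (len=7 not mult of 4)
String 4: 'R6G^CKs=' → invalid (bad char(s): ['^'])
String 5: 'KfD=gC4U' → invalid (bad char(s): ['=']; '=' in middle)

Answer: no yes no no no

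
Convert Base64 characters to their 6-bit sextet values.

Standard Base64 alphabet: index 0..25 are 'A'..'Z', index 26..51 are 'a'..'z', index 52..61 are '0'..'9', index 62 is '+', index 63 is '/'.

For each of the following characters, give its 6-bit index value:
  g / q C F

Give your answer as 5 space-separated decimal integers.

Answer: 32 63 42 2 5

Derivation:
'g': a..z range, 26 + ord('g') − ord('a') = 32
'/': index 63
'q': a..z range, 26 + ord('q') − ord('a') = 42
'C': A..Z range, ord('C') − ord('A') = 2
'F': A..Z range, ord('F') − ord('A') = 5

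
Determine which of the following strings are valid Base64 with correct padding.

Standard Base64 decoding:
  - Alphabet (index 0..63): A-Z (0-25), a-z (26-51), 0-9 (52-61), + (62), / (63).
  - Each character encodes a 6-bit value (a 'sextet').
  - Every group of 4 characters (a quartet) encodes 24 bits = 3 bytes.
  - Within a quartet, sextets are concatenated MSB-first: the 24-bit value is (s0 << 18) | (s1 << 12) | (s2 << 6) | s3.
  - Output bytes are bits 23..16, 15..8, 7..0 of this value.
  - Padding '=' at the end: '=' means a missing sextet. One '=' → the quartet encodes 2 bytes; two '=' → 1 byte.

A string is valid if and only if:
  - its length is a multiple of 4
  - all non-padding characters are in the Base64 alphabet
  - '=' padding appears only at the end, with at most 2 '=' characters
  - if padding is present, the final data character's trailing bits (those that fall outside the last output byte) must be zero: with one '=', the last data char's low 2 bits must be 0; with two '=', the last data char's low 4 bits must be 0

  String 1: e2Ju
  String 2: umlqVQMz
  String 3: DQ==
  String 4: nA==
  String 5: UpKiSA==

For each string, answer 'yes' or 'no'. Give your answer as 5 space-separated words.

String 1: 'e2Ju' → valid
String 2: 'umlqVQMz' → valid
String 3: 'DQ==' → valid
String 4: 'nA==' → valid
String 5: 'UpKiSA==' → valid

Answer: yes yes yes yes yes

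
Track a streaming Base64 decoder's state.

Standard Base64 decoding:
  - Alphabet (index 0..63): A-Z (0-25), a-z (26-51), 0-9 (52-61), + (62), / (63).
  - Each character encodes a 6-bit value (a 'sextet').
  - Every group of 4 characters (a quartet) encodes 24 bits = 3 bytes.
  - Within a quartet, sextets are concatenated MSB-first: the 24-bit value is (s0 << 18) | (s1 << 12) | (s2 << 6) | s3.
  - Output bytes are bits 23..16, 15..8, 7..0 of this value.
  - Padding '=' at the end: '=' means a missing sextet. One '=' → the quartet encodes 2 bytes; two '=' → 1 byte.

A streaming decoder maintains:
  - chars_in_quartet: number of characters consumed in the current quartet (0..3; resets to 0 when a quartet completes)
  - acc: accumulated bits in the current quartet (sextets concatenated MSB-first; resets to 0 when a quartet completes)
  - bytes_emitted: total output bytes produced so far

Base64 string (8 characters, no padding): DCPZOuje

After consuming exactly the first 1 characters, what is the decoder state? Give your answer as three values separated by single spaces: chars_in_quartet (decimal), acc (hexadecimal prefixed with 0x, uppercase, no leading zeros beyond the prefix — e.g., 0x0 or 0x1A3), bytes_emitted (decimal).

Answer: 1 0x3 0

Derivation:
After char 0 ('D'=3): chars_in_quartet=1 acc=0x3 bytes_emitted=0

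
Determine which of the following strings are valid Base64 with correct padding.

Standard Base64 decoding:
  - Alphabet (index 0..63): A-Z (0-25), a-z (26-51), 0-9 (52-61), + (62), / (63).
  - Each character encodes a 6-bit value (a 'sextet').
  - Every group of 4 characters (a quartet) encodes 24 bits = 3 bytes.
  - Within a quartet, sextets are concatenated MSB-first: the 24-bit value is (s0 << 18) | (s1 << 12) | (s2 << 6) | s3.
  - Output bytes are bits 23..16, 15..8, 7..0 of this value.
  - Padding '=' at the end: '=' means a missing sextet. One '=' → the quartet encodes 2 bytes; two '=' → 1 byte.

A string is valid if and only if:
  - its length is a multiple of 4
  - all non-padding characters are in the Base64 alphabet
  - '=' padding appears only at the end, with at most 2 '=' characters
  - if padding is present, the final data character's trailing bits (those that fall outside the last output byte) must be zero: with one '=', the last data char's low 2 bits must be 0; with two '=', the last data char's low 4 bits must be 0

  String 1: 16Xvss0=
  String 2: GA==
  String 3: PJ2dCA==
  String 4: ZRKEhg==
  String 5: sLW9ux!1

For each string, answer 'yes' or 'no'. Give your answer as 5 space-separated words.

String 1: '16Xvss0=' → valid
String 2: 'GA==' → valid
String 3: 'PJ2dCA==' → valid
String 4: 'ZRKEhg==' → valid
String 5: 'sLW9ux!1' → invalid (bad char(s): ['!'])

Answer: yes yes yes yes no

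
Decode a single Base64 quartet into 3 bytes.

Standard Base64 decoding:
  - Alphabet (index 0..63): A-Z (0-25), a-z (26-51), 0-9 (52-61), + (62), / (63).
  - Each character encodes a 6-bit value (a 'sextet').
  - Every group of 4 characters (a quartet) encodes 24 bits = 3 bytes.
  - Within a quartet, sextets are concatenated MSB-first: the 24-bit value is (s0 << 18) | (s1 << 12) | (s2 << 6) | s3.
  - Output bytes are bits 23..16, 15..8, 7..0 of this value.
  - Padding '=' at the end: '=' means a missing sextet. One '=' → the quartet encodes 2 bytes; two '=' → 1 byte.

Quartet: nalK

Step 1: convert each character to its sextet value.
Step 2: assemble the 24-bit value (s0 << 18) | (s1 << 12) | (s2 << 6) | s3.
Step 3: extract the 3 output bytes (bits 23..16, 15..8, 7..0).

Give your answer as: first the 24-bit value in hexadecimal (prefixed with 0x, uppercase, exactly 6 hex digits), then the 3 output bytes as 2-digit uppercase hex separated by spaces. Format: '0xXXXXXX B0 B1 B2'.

Sextets: n=39, a=26, l=37, K=10
24-bit: (39<<18) | (26<<12) | (37<<6) | 10
      = 0x9C0000 | 0x01A000 | 0x000940 | 0x00000A
      = 0x9DA94A
Bytes: (v>>16)&0xFF=9D, (v>>8)&0xFF=A9, v&0xFF=4A

Answer: 0x9DA94A 9D A9 4A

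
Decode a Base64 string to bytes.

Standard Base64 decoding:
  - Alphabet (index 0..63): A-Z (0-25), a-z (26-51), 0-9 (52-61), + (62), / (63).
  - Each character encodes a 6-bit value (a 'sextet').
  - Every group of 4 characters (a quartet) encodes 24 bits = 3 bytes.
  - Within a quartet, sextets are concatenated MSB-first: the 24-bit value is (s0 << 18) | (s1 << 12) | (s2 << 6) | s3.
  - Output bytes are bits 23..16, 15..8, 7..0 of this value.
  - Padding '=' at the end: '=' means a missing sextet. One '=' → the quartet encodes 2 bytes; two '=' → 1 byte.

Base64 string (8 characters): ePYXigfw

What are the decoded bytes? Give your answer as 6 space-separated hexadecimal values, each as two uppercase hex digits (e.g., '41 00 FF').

Answer: 78 F6 17 8A 07 F0

Derivation:
After char 0 ('e'=30): chars_in_quartet=1 acc=0x1E bytes_emitted=0
After char 1 ('P'=15): chars_in_quartet=2 acc=0x78F bytes_emitted=0
After char 2 ('Y'=24): chars_in_quartet=3 acc=0x1E3D8 bytes_emitted=0
After char 3 ('X'=23): chars_in_quartet=4 acc=0x78F617 -> emit 78 F6 17, reset; bytes_emitted=3
After char 4 ('i'=34): chars_in_quartet=1 acc=0x22 bytes_emitted=3
After char 5 ('g'=32): chars_in_quartet=2 acc=0x8A0 bytes_emitted=3
After char 6 ('f'=31): chars_in_quartet=3 acc=0x2281F bytes_emitted=3
After char 7 ('w'=48): chars_in_quartet=4 acc=0x8A07F0 -> emit 8A 07 F0, reset; bytes_emitted=6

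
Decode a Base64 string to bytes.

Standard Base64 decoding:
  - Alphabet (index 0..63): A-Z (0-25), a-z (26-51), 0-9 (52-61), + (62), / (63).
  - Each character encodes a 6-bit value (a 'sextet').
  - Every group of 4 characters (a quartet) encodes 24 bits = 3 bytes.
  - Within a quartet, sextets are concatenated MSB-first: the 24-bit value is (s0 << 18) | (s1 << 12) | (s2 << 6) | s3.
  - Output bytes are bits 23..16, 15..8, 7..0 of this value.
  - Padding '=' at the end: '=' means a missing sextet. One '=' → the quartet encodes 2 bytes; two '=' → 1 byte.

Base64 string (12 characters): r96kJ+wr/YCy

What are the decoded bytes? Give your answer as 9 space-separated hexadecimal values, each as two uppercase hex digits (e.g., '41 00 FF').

After char 0 ('r'=43): chars_in_quartet=1 acc=0x2B bytes_emitted=0
After char 1 ('9'=61): chars_in_quartet=2 acc=0xAFD bytes_emitted=0
After char 2 ('6'=58): chars_in_quartet=3 acc=0x2BF7A bytes_emitted=0
After char 3 ('k'=36): chars_in_quartet=4 acc=0xAFDEA4 -> emit AF DE A4, reset; bytes_emitted=3
After char 4 ('J'=9): chars_in_quartet=1 acc=0x9 bytes_emitted=3
After char 5 ('+'=62): chars_in_quartet=2 acc=0x27E bytes_emitted=3
After char 6 ('w'=48): chars_in_quartet=3 acc=0x9FB0 bytes_emitted=3
After char 7 ('r'=43): chars_in_quartet=4 acc=0x27EC2B -> emit 27 EC 2B, reset; bytes_emitted=6
After char 8 ('/'=63): chars_in_quartet=1 acc=0x3F bytes_emitted=6
After char 9 ('Y'=24): chars_in_quartet=2 acc=0xFD8 bytes_emitted=6
After char 10 ('C'=2): chars_in_quartet=3 acc=0x3F602 bytes_emitted=6
After char 11 ('y'=50): chars_in_quartet=4 acc=0xFD80B2 -> emit FD 80 B2, reset; bytes_emitted=9

Answer: AF DE A4 27 EC 2B FD 80 B2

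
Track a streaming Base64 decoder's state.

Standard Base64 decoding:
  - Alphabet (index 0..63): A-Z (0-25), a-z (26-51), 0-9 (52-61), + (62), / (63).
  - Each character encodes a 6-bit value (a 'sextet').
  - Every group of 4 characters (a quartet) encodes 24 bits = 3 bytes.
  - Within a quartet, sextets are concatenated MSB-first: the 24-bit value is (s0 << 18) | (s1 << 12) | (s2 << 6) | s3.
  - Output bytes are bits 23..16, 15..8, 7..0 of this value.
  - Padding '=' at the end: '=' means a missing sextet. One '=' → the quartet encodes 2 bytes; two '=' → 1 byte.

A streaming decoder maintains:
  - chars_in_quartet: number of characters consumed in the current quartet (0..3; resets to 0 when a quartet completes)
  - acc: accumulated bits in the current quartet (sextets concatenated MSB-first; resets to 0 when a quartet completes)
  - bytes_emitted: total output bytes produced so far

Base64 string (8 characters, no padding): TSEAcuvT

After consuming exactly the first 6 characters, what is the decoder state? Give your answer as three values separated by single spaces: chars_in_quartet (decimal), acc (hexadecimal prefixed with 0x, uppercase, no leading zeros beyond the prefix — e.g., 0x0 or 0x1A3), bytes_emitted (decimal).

Answer: 2 0x72E 3

Derivation:
After char 0 ('T'=19): chars_in_quartet=1 acc=0x13 bytes_emitted=0
After char 1 ('S'=18): chars_in_quartet=2 acc=0x4D2 bytes_emitted=0
After char 2 ('E'=4): chars_in_quartet=3 acc=0x13484 bytes_emitted=0
After char 3 ('A'=0): chars_in_quartet=4 acc=0x4D2100 -> emit 4D 21 00, reset; bytes_emitted=3
After char 4 ('c'=28): chars_in_quartet=1 acc=0x1C bytes_emitted=3
After char 5 ('u'=46): chars_in_quartet=2 acc=0x72E bytes_emitted=3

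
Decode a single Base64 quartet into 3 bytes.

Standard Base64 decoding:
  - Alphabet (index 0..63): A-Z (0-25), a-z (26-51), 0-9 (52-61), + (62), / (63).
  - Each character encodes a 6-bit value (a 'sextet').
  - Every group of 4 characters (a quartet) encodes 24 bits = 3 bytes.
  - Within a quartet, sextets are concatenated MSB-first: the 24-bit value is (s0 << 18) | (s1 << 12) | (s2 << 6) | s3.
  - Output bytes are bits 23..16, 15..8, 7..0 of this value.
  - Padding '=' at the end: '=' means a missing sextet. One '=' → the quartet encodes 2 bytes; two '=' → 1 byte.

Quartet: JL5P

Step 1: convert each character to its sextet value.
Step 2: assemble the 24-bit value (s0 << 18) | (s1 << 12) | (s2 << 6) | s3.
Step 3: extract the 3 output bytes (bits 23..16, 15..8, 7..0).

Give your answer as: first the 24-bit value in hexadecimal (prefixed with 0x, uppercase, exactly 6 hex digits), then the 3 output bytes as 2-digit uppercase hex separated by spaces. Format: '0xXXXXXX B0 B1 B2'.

Answer: 0x24BE4F 24 BE 4F

Derivation:
Sextets: J=9, L=11, 5=57, P=15
24-bit: (9<<18) | (11<<12) | (57<<6) | 15
      = 0x240000 | 0x00B000 | 0x000E40 | 0x00000F
      = 0x24BE4F
Bytes: (v>>16)&0xFF=24, (v>>8)&0xFF=BE, v&0xFF=4F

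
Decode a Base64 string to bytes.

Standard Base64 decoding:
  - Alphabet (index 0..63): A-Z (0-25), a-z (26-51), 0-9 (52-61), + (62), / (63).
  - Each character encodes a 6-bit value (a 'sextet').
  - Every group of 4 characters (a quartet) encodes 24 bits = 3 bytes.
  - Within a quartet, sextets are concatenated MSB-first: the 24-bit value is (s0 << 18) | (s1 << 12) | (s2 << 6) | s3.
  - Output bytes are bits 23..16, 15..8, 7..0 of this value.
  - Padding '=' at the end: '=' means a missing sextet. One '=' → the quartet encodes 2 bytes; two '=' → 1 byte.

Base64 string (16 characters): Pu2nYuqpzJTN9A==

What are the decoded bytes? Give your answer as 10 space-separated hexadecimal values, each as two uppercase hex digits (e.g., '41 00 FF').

Answer: 3E ED A7 62 EA A9 CC 94 CD F4

Derivation:
After char 0 ('P'=15): chars_in_quartet=1 acc=0xF bytes_emitted=0
After char 1 ('u'=46): chars_in_quartet=2 acc=0x3EE bytes_emitted=0
After char 2 ('2'=54): chars_in_quartet=3 acc=0xFBB6 bytes_emitted=0
After char 3 ('n'=39): chars_in_quartet=4 acc=0x3EEDA7 -> emit 3E ED A7, reset; bytes_emitted=3
After char 4 ('Y'=24): chars_in_quartet=1 acc=0x18 bytes_emitted=3
After char 5 ('u'=46): chars_in_quartet=2 acc=0x62E bytes_emitted=3
After char 6 ('q'=42): chars_in_quartet=3 acc=0x18BAA bytes_emitted=3
After char 7 ('p'=41): chars_in_quartet=4 acc=0x62EAA9 -> emit 62 EA A9, reset; bytes_emitted=6
After char 8 ('z'=51): chars_in_quartet=1 acc=0x33 bytes_emitted=6
After char 9 ('J'=9): chars_in_quartet=2 acc=0xCC9 bytes_emitted=6
After char 10 ('T'=19): chars_in_quartet=3 acc=0x33253 bytes_emitted=6
After char 11 ('N'=13): chars_in_quartet=4 acc=0xCC94CD -> emit CC 94 CD, reset; bytes_emitted=9
After char 12 ('9'=61): chars_in_quartet=1 acc=0x3D bytes_emitted=9
After char 13 ('A'=0): chars_in_quartet=2 acc=0xF40 bytes_emitted=9
Padding '==': partial quartet acc=0xF40 -> emit F4; bytes_emitted=10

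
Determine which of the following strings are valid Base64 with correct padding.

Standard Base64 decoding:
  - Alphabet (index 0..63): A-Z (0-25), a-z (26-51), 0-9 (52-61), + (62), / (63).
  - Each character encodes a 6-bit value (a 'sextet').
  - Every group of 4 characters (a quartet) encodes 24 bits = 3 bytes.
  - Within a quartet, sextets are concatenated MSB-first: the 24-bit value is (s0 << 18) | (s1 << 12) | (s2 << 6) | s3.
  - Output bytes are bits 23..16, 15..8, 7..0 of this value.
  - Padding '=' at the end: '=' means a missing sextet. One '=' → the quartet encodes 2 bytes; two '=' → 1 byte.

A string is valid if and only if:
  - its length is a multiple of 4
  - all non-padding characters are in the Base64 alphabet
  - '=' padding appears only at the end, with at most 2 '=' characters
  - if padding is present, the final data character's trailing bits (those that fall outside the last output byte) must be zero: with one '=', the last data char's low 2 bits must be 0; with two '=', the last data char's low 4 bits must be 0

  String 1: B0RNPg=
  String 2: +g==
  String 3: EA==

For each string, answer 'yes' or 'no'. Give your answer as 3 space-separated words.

Answer: no yes yes

Derivation:
String 1: 'B0RNPg=' → invalid (len=7 not mult of 4)
String 2: '+g==' → valid
String 3: 'EA==' → valid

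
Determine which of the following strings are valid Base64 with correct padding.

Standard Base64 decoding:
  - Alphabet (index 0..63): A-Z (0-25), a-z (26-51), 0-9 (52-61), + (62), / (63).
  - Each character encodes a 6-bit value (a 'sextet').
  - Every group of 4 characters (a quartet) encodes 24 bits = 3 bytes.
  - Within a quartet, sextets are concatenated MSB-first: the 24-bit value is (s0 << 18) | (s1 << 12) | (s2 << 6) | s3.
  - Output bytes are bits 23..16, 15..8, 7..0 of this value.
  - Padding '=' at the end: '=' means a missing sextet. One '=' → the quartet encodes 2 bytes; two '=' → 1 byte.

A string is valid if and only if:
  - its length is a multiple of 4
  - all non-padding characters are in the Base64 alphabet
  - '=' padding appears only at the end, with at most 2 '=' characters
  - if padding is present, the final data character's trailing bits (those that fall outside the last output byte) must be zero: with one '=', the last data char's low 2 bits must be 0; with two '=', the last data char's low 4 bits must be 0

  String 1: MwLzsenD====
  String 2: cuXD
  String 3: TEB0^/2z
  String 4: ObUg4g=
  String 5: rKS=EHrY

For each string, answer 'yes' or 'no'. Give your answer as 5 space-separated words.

Answer: no yes no no no

Derivation:
String 1: 'MwLzsenD====' → invalid (4 pad chars (max 2))
String 2: 'cuXD' → valid
String 3: 'TEB0^/2z' → invalid (bad char(s): ['^'])
String 4: 'ObUg4g=' → invalid (len=7 not mult of 4)
String 5: 'rKS=EHrY' → invalid (bad char(s): ['=']; '=' in middle)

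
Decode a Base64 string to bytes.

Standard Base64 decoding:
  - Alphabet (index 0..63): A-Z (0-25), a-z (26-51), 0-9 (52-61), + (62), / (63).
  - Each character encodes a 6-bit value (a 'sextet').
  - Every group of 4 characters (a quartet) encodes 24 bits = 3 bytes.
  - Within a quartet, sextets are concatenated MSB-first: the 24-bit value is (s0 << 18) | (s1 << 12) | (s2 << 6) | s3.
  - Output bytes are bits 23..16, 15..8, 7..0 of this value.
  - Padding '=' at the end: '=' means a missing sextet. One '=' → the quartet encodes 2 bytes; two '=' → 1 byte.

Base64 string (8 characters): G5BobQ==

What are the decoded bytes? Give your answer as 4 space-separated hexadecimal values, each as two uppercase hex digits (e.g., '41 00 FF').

Answer: 1B 90 68 6D

Derivation:
After char 0 ('G'=6): chars_in_quartet=1 acc=0x6 bytes_emitted=0
After char 1 ('5'=57): chars_in_quartet=2 acc=0x1B9 bytes_emitted=0
After char 2 ('B'=1): chars_in_quartet=3 acc=0x6E41 bytes_emitted=0
After char 3 ('o'=40): chars_in_quartet=4 acc=0x1B9068 -> emit 1B 90 68, reset; bytes_emitted=3
After char 4 ('b'=27): chars_in_quartet=1 acc=0x1B bytes_emitted=3
After char 5 ('Q'=16): chars_in_quartet=2 acc=0x6D0 bytes_emitted=3
Padding '==': partial quartet acc=0x6D0 -> emit 6D; bytes_emitted=4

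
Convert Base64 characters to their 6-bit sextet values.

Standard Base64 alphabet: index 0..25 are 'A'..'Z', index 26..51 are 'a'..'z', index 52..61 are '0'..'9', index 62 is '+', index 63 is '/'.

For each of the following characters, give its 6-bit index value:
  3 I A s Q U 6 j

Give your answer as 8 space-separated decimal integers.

Answer: 55 8 0 44 16 20 58 35

Derivation:
'3': 0..9 range, 52 + ord('3') − ord('0') = 55
'I': A..Z range, ord('I') − ord('A') = 8
'A': A..Z range, ord('A') − ord('A') = 0
's': a..z range, 26 + ord('s') − ord('a') = 44
'Q': A..Z range, ord('Q') − ord('A') = 16
'U': A..Z range, ord('U') − ord('A') = 20
'6': 0..9 range, 52 + ord('6') − ord('0') = 58
'j': a..z range, 26 + ord('j') − ord('a') = 35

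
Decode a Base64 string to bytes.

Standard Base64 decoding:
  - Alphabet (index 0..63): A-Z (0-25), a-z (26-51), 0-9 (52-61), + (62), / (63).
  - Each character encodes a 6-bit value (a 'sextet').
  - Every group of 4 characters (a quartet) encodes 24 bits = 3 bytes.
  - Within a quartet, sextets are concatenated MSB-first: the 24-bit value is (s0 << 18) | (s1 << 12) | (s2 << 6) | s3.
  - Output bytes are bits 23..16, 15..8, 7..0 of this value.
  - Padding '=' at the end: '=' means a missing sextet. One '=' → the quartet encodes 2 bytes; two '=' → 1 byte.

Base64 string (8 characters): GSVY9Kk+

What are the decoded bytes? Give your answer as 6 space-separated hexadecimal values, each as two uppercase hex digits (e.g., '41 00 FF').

After char 0 ('G'=6): chars_in_quartet=1 acc=0x6 bytes_emitted=0
After char 1 ('S'=18): chars_in_quartet=2 acc=0x192 bytes_emitted=0
After char 2 ('V'=21): chars_in_quartet=3 acc=0x6495 bytes_emitted=0
After char 3 ('Y'=24): chars_in_quartet=4 acc=0x192558 -> emit 19 25 58, reset; bytes_emitted=3
After char 4 ('9'=61): chars_in_quartet=1 acc=0x3D bytes_emitted=3
After char 5 ('K'=10): chars_in_quartet=2 acc=0xF4A bytes_emitted=3
After char 6 ('k'=36): chars_in_quartet=3 acc=0x3D2A4 bytes_emitted=3
After char 7 ('+'=62): chars_in_quartet=4 acc=0xF4A93E -> emit F4 A9 3E, reset; bytes_emitted=6

Answer: 19 25 58 F4 A9 3E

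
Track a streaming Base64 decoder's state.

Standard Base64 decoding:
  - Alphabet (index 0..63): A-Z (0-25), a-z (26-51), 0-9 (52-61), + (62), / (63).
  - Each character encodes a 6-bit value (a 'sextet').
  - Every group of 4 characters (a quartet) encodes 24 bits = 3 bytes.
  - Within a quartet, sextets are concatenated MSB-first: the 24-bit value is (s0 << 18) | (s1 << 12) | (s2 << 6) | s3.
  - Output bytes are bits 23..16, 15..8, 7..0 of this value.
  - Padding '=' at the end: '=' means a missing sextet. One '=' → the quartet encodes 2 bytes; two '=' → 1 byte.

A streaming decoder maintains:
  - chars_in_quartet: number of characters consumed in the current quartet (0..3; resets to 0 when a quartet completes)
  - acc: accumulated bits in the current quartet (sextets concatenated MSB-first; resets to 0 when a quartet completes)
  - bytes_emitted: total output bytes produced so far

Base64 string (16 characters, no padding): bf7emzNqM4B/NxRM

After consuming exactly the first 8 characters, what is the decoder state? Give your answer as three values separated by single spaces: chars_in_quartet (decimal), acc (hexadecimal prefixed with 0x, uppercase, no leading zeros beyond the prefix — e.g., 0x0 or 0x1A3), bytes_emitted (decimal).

After char 0 ('b'=27): chars_in_quartet=1 acc=0x1B bytes_emitted=0
After char 1 ('f'=31): chars_in_quartet=2 acc=0x6DF bytes_emitted=0
After char 2 ('7'=59): chars_in_quartet=3 acc=0x1B7FB bytes_emitted=0
After char 3 ('e'=30): chars_in_quartet=4 acc=0x6DFEDE -> emit 6D FE DE, reset; bytes_emitted=3
After char 4 ('m'=38): chars_in_quartet=1 acc=0x26 bytes_emitted=3
After char 5 ('z'=51): chars_in_quartet=2 acc=0x9B3 bytes_emitted=3
After char 6 ('N'=13): chars_in_quartet=3 acc=0x26CCD bytes_emitted=3
After char 7 ('q'=42): chars_in_quartet=4 acc=0x9B336A -> emit 9B 33 6A, reset; bytes_emitted=6

Answer: 0 0x0 6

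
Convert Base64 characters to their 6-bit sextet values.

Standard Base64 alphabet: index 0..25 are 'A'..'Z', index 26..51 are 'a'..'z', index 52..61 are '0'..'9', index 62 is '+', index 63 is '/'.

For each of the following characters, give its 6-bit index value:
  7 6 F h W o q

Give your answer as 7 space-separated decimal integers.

'7': 0..9 range, 52 + ord('7') − ord('0') = 59
'6': 0..9 range, 52 + ord('6') − ord('0') = 58
'F': A..Z range, ord('F') − ord('A') = 5
'h': a..z range, 26 + ord('h') − ord('a') = 33
'W': A..Z range, ord('W') − ord('A') = 22
'o': a..z range, 26 + ord('o') − ord('a') = 40
'q': a..z range, 26 + ord('q') − ord('a') = 42

Answer: 59 58 5 33 22 40 42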